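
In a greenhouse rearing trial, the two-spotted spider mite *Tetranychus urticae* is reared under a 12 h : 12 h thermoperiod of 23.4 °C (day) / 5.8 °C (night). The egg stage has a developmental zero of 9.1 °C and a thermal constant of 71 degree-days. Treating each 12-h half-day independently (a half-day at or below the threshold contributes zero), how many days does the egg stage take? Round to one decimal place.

Day half: max(0, 23.4 − 9.1) × 0.5 = 14.3 × 0.5 = 7.15 DD.
Night half: max(0, 5.8 − 9.1) × 0.5 = 0.0 × 0.5 = 0.00 DD.
Per 24 h: 7.15 DD/day.
Duration = 71 / 7.15 = 9.930 ≈ 9.9 days.

9.9 days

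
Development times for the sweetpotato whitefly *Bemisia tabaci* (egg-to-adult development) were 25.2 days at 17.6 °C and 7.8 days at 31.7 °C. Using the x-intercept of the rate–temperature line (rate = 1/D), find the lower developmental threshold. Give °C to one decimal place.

11.3 °C

Linear rate model ⇒ the product D·(T − T_b) is constant across temperatures.
25.2·(17.6 − T_b) = 7.8·(31.7 − T_b)
T_b = (25.2·17.6 − 7.8·31.7) / (25.2 − 7.8) = 196.26 / 17.4 = 11.279 °C ≈ 11.3 °C.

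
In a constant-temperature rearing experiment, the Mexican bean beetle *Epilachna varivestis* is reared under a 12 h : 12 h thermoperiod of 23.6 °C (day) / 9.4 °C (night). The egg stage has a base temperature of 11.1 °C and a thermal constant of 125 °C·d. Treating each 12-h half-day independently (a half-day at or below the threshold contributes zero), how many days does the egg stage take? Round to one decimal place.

20.0 days

Day half: max(0, 23.6 − 11.1) × 0.5 = 12.5 × 0.5 = 6.25 DD.
Night half: max(0, 9.4 − 11.1) × 0.5 = 0.0 × 0.5 = 0.00 DD.
Per 24 h: 6.25 DD/day.
Duration = 125 / 6.25 = 20.000 ≈ 20.0 days.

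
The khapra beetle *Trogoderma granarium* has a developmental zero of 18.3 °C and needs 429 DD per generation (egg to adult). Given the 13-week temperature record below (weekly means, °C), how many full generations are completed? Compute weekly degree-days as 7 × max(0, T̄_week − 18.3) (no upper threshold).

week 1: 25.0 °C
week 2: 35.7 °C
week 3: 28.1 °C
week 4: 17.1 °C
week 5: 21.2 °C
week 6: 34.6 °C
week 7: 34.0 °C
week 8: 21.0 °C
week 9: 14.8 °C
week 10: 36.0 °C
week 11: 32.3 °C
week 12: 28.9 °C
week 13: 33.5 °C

Weekly DD (7 × max(0, T̄ − 18.3)): 46.9, 121.8, 68.6, 0.0, 20.3, 114.1, 109.9, 18.9, 0.0, 123.9, 98.0, 74.2, 106.4.
Season total = 903.0 DD.
Complete generations = ⌊903.0 / 429⌋ = 2.

2 generations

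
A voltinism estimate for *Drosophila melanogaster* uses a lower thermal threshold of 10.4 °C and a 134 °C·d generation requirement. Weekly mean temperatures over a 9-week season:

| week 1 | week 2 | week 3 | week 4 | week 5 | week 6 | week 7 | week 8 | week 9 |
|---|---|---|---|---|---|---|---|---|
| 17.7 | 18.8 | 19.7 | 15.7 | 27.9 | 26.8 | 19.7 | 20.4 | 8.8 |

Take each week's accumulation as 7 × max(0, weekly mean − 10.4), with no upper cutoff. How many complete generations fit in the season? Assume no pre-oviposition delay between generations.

Weekly DD (7 × max(0, T̄ − 10.4)): 51.1, 58.8, 65.1, 37.1, 122.5, 114.8, 65.1, 70.0, 0.0.
Season total = 584.5 DD.
Complete generations = ⌊584.5 / 134⌋ = 4.

4 generations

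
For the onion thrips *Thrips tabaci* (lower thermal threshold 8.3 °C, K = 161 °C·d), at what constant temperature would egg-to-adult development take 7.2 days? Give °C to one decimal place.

30.7 °C

Required daily accumulation = 161 / 7.2 = 22.361 DD/day.
T = T_base + 22.361 = 8.3 + 22.361 = 30.661 ≈ 30.7 °C.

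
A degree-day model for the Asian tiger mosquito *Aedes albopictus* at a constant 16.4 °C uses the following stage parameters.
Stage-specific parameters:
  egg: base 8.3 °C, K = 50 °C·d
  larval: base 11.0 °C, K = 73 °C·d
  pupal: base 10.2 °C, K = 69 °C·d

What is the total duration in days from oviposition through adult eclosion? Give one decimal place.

egg: 50 / (16.4 − 8.3) = 50 / 8.1 = 6.173 d.
larval: 73 / (16.4 − 11.0) = 73 / 5.4 = 13.519 d.
pupal: 69 / (16.4 − 10.2) = 69 / 6.2 = 11.129 d.
Sum = 30.820 ≈ 30.8 days.

30.8 days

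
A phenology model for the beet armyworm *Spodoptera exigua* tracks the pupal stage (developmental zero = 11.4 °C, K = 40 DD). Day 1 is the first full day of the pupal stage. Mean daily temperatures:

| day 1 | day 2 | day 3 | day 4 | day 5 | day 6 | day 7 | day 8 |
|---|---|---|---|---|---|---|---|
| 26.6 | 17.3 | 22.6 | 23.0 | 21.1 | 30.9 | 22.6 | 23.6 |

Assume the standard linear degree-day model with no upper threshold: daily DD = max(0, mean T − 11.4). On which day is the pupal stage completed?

Daily DD above 11.4 °C: 15.2, 5.9, 11.2, 11.6, 9.7, 19.5, 11.2, 12.2.
Cumulative: 15.2, 21.1, 32.3, 43.9, 53.6, 73.1, 84.3, 96.5.
The total first reaches 40 DD on day 4.

day 4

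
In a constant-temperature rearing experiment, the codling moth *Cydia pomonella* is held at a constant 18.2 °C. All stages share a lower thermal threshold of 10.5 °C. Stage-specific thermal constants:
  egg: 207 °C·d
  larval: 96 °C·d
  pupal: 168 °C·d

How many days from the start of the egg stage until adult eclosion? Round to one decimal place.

Daily accumulation at 18.2 °C = 18.2 − 10.5 = 7.7 DD/day.
Total K = 207 + 96 + 168 = 471 DD.
Total duration = 471 / 7.7 = 61.169 ≈ 61.2 days.

61.2 days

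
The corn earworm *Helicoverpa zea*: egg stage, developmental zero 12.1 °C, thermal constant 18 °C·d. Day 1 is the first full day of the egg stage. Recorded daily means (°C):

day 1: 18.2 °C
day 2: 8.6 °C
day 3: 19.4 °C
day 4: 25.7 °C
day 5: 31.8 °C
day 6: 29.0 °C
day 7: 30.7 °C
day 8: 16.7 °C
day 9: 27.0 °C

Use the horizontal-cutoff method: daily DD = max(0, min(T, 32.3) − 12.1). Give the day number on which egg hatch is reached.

day 4

Daily DD above 12.1 °C (capped at 20.2): 6.1, 0.0, 7.3, 13.6, 19.7, 16.9, 18.6, 4.6, 14.9.
Cumulative: 6.1, 6.1, 13.4, 27.0, 46.7, 63.6, 82.2, 86.8, 101.7.
The total first reaches 18 DD on day 4.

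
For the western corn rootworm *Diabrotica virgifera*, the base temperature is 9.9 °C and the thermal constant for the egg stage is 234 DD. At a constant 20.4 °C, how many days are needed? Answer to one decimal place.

22.3 days

Daily accumulation = 20.4 − 9.9 = 10.5 DD/day.
Duration = 234 / 10.5 = 22.286 ≈ 22.3 days.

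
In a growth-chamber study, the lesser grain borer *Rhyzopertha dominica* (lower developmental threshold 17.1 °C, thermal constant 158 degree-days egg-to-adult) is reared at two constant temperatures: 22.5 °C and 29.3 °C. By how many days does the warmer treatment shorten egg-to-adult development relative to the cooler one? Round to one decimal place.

At 22.5 °C: 158 / (22.5 − 17.1) = 158 / 5.4 = 29.259 d.
At 29.3 °C: 158 / (29.3 − 17.1) = 158 / 12.2 = 12.951 d.
Difference = |29.259 − 12.951| = 16.308 ≈ 16.3 days.

16.3 days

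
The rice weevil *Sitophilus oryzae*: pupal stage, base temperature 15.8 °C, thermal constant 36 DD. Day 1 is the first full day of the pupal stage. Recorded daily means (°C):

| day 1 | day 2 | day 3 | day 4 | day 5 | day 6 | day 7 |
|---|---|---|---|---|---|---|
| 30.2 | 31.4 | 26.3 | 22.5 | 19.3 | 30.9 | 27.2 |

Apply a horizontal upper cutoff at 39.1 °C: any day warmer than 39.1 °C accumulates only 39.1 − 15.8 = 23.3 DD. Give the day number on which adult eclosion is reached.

Daily DD above 15.8 °C (capped at 23.3): 14.4, 15.6, 10.5, 6.7, 3.5, 15.1, 11.4.
Cumulative: 14.4, 30.0, 40.5, 47.2, 50.7, 65.8, 77.2.
The total first reaches 36 DD on day 3.

day 3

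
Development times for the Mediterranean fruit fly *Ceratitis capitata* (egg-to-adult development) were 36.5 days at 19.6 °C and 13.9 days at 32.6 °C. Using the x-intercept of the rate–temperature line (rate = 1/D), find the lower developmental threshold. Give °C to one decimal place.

11.6 °C

Linear rate model ⇒ the product D·(T − T_b) is constant across temperatures.
36.5·(19.6 − T_b) = 13.9·(32.6 − T_b)
T_b = (36.5·19.6 − 13.9·32.6) / (36.5 − 13.9) = 262.26 / 22.6 = 11.604 °C ≈ 11.6 °C.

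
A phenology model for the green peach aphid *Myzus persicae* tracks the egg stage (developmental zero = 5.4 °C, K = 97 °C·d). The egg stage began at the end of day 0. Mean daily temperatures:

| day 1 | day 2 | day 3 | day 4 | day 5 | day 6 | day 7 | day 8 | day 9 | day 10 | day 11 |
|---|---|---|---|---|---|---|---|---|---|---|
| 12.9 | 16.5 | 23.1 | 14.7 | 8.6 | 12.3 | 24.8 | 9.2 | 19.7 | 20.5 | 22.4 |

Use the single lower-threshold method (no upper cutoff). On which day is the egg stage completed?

day 10

Daily DD above 5.4 °C: 7.5, 11.1, 17.7, 9.3, 3.2, 6.9, 19.4, 3.8, 14.3, 15.1, 17.0.
Cumulative: 7.5, 18.6, 36.3, 45.6, 48.8, 55.7, 75.1, 78.9, 93.2, 108.3, 125.3.
The total first reaches 97 DD on day 10.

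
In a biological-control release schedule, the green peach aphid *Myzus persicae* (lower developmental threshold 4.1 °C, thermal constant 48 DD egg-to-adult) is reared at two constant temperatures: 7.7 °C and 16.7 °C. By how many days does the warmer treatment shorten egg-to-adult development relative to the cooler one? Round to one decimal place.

At 7.7 °C: 48 / (7.7 − 4.1) = 48 / 3.6 = 13.333 d.
At 16.7 °C: 48 / (16.7 − 4.1) = 48 / 12.6 = 3.810 d.
Difference = |13.333 − 3.810| = 9.524 ≈ 9.5 days.

9.5 days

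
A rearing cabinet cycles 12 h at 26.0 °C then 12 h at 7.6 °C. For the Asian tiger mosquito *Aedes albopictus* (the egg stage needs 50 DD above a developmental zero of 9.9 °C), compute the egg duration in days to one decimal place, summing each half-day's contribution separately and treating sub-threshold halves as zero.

6.2 days

Day half: max(0, 26.0 − 9.9) × 0.5 = 16.1 × 0.5 = 8.05 DD.
Night half: max(0, 7.6 − 9.9) × 0.5 = 0.0 × 0.5 = 0.00 DD.
Per 24 h: 8.05 DD/day.
Duration = 50 / 8.05 = 6.211 ≈ 6.2 days.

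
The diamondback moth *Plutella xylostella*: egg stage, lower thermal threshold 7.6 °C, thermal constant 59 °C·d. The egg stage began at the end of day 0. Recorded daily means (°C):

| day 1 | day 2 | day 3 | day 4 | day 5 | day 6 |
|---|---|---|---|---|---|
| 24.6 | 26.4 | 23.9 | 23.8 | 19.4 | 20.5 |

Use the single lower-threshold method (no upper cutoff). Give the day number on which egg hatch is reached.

day 4

Daily DD above 7.6 °C: 17.0, 18.8, 16.3, 16.2, 11.8, 12.9.
Cumulative: 17.0, 35.8, 52.1, 68.3, 80.1, 93.0.
The total first reaches 59 DD on day 4.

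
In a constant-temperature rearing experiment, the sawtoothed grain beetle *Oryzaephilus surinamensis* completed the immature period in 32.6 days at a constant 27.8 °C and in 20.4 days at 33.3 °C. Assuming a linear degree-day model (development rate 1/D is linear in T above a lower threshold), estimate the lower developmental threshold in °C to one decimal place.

18.6 °C

Linear rate model ⇒ the product D·(T − T_b) is constant across temperatures.
32.6·(27.8 − T_b) = 20.4·(33.3 − T_b)
T_b = (32.6·27.8 − 20.4·33.3) / (32.6 − 20.4) = 226.96 / 12.2 = 18.603 °C ≈ 18.6 °C.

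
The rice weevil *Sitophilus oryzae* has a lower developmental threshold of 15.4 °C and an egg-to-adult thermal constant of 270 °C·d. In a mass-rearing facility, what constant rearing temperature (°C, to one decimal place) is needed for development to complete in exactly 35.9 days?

22.9 °C

Required daily accumulation = 270 / 35.9 = 7.521 DD/day.
T = T_base + 7.521 = 15.4 + 7.521 = 22.921 ≈ 22.9 °C.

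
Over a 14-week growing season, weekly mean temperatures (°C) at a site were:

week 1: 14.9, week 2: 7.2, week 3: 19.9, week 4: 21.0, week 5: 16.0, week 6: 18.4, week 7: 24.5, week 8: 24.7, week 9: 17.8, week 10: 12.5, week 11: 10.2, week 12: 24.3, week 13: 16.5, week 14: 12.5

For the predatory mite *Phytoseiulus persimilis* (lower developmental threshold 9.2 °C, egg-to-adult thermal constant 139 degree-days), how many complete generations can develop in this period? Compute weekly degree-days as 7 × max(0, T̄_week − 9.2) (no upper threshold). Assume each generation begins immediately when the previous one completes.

Weekly DD (7 × max(0, T̄ − 9.2)): 39.9, 0.0, 74.9, 82.6, 47.6, 64.4, 107.1, 108.5, 60.2, 23.1, 7.0, 105.7, 51.1, 23.1.
Season total = 795.2 DD.
Complete generations = ⌊795.2 / 139⌋ = 5.

5 generations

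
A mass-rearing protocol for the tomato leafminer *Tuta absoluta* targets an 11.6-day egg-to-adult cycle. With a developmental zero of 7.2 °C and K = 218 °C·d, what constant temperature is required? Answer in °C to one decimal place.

26.0 °C

Required daily accumulation = 218 / 11.6 = 18.793 DD/day.
T = T_base + 18.793 = 7.2 + 18.793 = 25.993 ≈ 26.0 °C.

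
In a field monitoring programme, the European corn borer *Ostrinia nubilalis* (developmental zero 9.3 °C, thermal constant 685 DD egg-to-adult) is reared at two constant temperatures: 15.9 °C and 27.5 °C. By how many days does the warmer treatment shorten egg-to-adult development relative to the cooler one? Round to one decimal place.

66.2 days

At 15.9 °C: 685 / (15.9 − 9.3) = 685 / 6.6 = 103.788 d.
At 27.5 °C: 685 / (27.5 − 9.3) = 685 / 18.2 = 37.637 d.
Difference = |103.788 − 37.637| = 66.151 ≈ 66.2 days.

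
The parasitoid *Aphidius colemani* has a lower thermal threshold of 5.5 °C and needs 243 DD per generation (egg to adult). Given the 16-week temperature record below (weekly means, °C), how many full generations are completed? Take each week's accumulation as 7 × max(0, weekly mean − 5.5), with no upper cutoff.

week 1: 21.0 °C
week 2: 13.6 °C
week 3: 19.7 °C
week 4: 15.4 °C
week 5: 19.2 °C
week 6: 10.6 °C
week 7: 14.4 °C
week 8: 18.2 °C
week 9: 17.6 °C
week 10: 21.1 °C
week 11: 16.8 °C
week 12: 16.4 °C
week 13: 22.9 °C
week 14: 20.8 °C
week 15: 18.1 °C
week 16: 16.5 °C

Weekly DD (7 × max(0, T̄ − 5.5)): 108.5, 56.7, 99.4, 69.3, 95.9, 35.7, 62.3, 88.9, 84.7, 109.2, 79.1, 76.3, 121.8, 107.1, 88.2, 77.0.
Season total = 1360.1 DD.
Complete generations = ⌊1360.1 / 243⌋ = 5.

5 generations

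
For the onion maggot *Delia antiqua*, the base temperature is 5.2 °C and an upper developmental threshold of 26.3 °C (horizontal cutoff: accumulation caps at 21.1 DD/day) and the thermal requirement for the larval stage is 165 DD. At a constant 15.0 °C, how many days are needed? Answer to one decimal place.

16.8 days

Daily accumulation = 15.0 − 5.2 = 9.8 DD/day.
Duration = 165 / 9.8 = 16.837 ≈ 16.8 days.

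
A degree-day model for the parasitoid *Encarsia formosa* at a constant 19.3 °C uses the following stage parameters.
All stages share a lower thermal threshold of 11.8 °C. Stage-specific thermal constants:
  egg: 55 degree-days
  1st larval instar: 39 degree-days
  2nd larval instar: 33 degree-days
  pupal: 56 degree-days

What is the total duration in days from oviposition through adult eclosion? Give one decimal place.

Daily accumulation at 19.3 °C = 19.3 − 11.8 = 7.5 DD/day.
Total K = 55 + 39 + 33 + 56 = 183 DD.
Total duration = 183 / 7.5 = 24.400 ≈ 24.4 days.

24.4 days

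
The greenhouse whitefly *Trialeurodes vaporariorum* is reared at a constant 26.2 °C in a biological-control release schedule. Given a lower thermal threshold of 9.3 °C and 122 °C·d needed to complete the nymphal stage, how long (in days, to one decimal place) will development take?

7.2 days

Daily accumulation = 26.2 − 9.3 = 16.9 DD/day.
Duration = 122 / 16.9 = 7.219 ≈ 7.2 days.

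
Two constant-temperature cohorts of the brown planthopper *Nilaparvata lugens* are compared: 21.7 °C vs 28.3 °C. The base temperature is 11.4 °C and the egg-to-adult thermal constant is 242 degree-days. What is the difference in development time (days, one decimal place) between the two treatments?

At 21.7 °C: 242 / (21.7 − 11.4) = 242 / 10.3 = 23.495 d.
At 28.3 °C: 242 / (28.3 − 11.4) = 242 / 16.9 = 14.320 d.
Difference = |23.495 − 14.320| = 9.176 ≈ 9.2 days.

9.2 days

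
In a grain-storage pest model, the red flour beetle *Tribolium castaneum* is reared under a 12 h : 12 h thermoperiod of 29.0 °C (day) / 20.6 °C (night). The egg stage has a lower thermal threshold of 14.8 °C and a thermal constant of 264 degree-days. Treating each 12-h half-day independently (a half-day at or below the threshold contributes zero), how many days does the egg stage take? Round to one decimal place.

Day half: max(0, 29.0 − 14.8) × 0.5 = 14.2 × 0.5 = 7.10 DD.
Night half: max(0, 20.6 − 14.8) × 0.5 = 5.8 × 0.5 = 2.90 DD.
Per 24 h: 10.00 DD/day.
Duration = 264 / 10.00 = 26.400 ≈ 26.4 days.

26.4 days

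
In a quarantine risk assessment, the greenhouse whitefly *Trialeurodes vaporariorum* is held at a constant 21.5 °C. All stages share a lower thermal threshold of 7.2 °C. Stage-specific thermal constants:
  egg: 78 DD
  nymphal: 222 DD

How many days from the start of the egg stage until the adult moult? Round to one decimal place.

21.0 days

Daily accumulation at 21.5 °C = 21.5 − 7.2 = 14.3 DD/day.
Total K = 78 + 222 = 300 DD.
Total duration = 300 / 14.3 = 20.979 ≈ 21.0 days.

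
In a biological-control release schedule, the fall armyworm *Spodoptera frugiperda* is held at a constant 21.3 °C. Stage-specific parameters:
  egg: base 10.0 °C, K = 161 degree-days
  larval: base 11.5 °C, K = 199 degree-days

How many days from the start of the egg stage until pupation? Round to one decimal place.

34.6 days

egg: 161 / (21.3 − 10.0) = 161 / 11.3 = 14.248 d.
larval: 199 / (21.3 − 11.5) = 199 / 9.8 = 20.306 d.
Sum = 34.554 ≈ 34.6 days.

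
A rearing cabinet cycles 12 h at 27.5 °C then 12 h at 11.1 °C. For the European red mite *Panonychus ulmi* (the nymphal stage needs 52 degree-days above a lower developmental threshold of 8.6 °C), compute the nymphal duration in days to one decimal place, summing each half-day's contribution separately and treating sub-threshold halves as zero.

Day half: max(0, 27.5 − 8.6) × 0.5 = 18.9 × 0.5 = 9.45 DD.
Night half: max(0, 11.1 − 8.6) × 0.5 = 2.5 × 0.5 = 1.25 DD.
Per 24 h: 10.70 DD/day.
Duration = 52 / 10.70 = 4.860 ≈ 4.9 days.

4.9 days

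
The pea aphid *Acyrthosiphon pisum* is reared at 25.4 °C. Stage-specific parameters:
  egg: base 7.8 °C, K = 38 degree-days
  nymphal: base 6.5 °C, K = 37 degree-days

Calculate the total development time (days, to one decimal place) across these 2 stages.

egg: 38 / (25.4 − 7.8) = 38 / 17.6 = 2.159 d.
nymphal: 37 / (25.4 − 6.5) = 37 / 18.9 = 1.958 d.
Sum = 4.117 ≈ 4.1 days.

4.1 days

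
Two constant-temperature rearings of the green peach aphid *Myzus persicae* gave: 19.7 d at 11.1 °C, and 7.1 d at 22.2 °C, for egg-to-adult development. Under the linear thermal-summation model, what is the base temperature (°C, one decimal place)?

Equal thermal constants: D₁(T₁ − T_b) = D₂(T₂ − T_b).
19.7·(11.1 − T_b) = 7.1·(22.2 − T_b)
T_b = (19.7·11.1 − 7.1·22.2) / (19.7 − 7.1) = 61.05 / 12.6 = 4.845 °C ≈ 4.8 °C.

4.8 °C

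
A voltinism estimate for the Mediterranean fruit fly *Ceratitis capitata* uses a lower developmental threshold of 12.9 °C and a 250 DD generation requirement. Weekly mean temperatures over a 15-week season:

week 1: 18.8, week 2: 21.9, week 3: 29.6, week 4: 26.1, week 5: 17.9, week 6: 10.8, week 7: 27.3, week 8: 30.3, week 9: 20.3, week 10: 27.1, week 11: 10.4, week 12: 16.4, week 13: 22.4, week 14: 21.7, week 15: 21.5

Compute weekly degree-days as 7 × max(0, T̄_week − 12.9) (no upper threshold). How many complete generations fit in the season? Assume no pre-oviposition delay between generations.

Weekly DD (7 × max(0, T̄ − 12.9)): 41.3, 63.0, 116.9, 92.4, 35.0, 0.0, 100.8, 121.8, 51.8, 99.4, 0.0, 24.5, 66.5, 61.6, 60.2.
Season total = 935.2 DD.
Complete generations = ⌊935.2 / 250⌋ = 3.

3 generations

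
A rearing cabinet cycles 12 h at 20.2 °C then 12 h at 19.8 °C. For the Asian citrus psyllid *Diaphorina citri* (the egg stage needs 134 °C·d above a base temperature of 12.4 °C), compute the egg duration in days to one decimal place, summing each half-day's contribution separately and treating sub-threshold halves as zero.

Day half: max(0, 20.2 − 12.4) × 0.5 = 7.8 × 0.5 = 3.90 DD.
Night half: max(0, 19.8 − 12.4) × 0.5 = 7.4 × 0.5 = 3.70 DD.
Per 24 h: 7.60 DD/day.
Duration = 134 / 7.60 = 17.632 ≈ 17.6 days.

17.6 days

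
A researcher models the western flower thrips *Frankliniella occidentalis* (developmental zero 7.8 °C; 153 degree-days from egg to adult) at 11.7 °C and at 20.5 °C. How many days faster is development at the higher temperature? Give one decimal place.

At 11.7 °C: 153 / (11.7 − 7.8) = 153 / 3.9 = 39.231 d.
At 20.5 °C: 153 / (20.5 − 7.8) = 153 / 12.7 = 12.047 d.
Difference = |39.231 − 12.047| = 27.184 ≈ 27.2 days.

27.2 days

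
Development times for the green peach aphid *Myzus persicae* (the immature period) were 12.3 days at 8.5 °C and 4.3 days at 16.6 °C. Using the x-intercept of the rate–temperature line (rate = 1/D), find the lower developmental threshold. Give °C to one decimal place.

4.1 °C

Linear rate model ⇒ the product D·(T − T_b) is constant across temperatures.
12.3·(8.5 − T_b) = 4.3·(16.6 − T_b)
T_b = (12.3·8.5 − 4.3·16.6) / (12.3 − 4.3) = 33.17 / 8.0 = 4.146 °C ≈ 4.1 °C.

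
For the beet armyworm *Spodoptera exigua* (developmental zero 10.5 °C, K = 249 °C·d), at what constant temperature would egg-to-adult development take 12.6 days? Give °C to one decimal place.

Required daily accumulation = 249 / 12.6 = 19.762 DD/day.
T = T_base + 19.762 = 10.5 + 19.762 = 30.262 ≈ 30.3 °C.

30.3 °C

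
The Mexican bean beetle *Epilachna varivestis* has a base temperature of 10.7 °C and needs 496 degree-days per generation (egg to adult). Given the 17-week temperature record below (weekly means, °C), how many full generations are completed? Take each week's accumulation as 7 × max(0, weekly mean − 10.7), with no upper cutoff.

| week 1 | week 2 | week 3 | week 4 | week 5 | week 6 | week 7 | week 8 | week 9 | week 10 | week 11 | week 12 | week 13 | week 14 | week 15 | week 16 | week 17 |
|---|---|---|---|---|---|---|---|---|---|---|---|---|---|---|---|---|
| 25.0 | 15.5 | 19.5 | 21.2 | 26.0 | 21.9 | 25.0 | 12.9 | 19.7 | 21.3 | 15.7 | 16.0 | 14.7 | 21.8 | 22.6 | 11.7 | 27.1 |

Weekly DD (7 × max(0, T̄ − 10.7)): 100.1, 33.6, 61.6, 73.5, 107.1, 78.4, 100.1, 15.4, 63.0, 74.2, 35.0, 37.1, 28.0, 77.7, 83.3, 7.0, 114.8.
Season total = 1089.9 DD.
Complete generations = ⌊1089.9 / 496⌋ = 2.

2 generations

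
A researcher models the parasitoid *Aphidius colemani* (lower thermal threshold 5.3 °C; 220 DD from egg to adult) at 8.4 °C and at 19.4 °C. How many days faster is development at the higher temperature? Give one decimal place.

55.4 days

At 8.4 °C: 220 / (8.4 − 5.3) = 220 / 3.1 = 70.968 d.
At 19.4 °C: 220 / (19.4 − 5.3) = 220 / 14.1 = 15.603 d.
Difference = |70.968 − 15.603| = 55.365 ≈ 55.4 days.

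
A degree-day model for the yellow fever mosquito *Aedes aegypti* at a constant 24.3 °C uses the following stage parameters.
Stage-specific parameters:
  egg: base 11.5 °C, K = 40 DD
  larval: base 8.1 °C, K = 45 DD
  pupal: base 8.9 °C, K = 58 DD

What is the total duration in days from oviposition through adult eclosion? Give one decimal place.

egg: 40 / (24.3 − 11.5) = 40 / 12.8 = 3.125 d.
larval: 45 / (24.3 − 8.1) = 45 / 16.2 = 2.778 d.
pupal: 58 / (24.3 − 8.9) = 58 / 15.4 = 3.766 d.
Sum = 9.669 ≈ 9.7 days.

9.7 days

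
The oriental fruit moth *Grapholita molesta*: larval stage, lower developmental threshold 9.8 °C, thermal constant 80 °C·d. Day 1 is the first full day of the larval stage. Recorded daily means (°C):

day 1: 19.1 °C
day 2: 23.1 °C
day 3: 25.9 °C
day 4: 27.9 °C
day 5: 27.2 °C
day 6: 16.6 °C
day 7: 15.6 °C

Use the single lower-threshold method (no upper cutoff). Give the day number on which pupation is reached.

day 6

Daily DD above 9.8 °C: 9.3, 13.3, 16.1, 18.1, 17.4, 6.8, 5.8.
Cumulative: 9.3, 22.6, 38.7, 56.8, 74.2, 81.0, 86.8.
The total first reaches 80 DD on day 6.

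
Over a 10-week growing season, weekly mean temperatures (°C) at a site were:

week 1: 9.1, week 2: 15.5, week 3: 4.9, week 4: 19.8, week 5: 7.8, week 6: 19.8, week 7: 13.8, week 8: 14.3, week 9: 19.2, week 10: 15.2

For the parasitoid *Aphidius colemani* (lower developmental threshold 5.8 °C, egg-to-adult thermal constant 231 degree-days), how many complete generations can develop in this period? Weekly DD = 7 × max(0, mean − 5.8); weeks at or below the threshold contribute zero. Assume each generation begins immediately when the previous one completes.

2 generations

Weekly DD (7 × max(0, T̄ − 5.8)): 23.1, 67.9, 0.0, 98.0, 14.0, 98.0, 56.0, 59.5, 93.8, 65.8.
Season total = 576.1 DD.
Complete generations = ⌊576.1 / 231⌋ = 2.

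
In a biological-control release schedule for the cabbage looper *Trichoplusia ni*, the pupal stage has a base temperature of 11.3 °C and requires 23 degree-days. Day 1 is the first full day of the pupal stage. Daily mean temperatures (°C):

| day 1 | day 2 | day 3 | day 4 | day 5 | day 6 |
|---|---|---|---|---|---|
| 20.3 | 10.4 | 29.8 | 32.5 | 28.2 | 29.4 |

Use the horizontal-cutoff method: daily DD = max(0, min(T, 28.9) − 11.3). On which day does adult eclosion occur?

Daily DD above 11.3 °C (capped at 17.6): 9.0, 0.0, 17.6, 17.6, 16.9, 17.6.
Cumulative: 9.0, 9.0, 26.6, 44.2, 61.1, 78.7.
The total first reaches 23 DD on day 3.

day 3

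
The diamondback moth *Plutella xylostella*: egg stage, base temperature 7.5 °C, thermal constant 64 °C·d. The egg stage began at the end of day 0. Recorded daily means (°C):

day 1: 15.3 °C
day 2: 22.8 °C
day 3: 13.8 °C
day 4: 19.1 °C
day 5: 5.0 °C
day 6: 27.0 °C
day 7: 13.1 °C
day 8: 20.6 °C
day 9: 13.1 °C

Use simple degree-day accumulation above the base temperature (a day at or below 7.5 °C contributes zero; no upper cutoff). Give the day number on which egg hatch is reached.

day 7

Daily DD above 7.5 °C: 7.8, 15.3, 6.3, 11.6, 0.0, 19.5, 5.6, 13.1, 5.6.
Cumulative: 7.8, 23.1, 29.4, 41.0, 41.0, 60.5, 66.1, 79.2, 84.8.
The total first reaches 64 DD on day 7.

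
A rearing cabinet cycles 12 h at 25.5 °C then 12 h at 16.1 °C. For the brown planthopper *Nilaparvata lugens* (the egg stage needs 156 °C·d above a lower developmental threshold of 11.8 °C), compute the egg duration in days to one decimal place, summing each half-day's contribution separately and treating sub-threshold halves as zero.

Day half: max(0, 25.5 − 11.8) × 0.5 = 13.7 × 0.5 = 6.85 DD.
Night half: max(0, 16.1 − 11.8) × 0.5 = 4.3 × 0.5 = 2.15 DD.
Per 24 h: 9.00 DD/day.
Duration = 156 / 9.00 = 17.333 ≈ 17.3 days.

17.3 days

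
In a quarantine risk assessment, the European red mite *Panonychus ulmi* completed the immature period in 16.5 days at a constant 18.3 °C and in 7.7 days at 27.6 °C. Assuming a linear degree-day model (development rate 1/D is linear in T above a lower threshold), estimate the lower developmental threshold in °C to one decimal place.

10.2 °C

Under the model K = D·(T − T_b), so D₁·(T₁ − T_b) = D₂·(T₂ − T_b).
16.5·(18.3 − T_b) = 7.7·(27.6 − T_b)
T_b = (16.5·18.3 − 7.7·27.6) / (16.5 − 7.7) = 89.43 / 8.8 = 10.162 °C ≈ 10.2 °C.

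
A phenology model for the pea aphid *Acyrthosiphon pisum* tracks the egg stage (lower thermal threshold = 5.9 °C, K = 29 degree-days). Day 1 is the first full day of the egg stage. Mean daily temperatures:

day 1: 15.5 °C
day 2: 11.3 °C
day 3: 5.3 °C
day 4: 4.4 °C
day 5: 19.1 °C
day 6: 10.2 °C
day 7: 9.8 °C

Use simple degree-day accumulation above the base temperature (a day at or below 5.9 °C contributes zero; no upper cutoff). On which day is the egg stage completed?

Daily DD above 5.9 °C: 9.6, 5.4, 0.0, 0.0, 13.2, 4.3, 3.9.
Cumulative: 9.6, 15.0, 15.0, 15.0, 28.2, 32.5, 36.4.
The total first reaches 29 DD on day 6.

day 6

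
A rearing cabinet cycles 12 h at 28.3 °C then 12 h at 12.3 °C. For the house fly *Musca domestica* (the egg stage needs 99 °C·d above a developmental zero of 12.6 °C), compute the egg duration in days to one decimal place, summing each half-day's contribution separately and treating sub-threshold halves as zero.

Day half: max(0, 28.3 − 12.6) × 0.5 = 15.7 × 0.5 = 7.85 DD.
Night half: max(0, 12.3 − 12.6) × 0.5 = 0.0 × 0.5 = 0.00 DD.
Per 24 h: 7.85 DD/day.
Duration = 99 / 7.85 = 12.611 ≈ 12.6 days.

12.6 days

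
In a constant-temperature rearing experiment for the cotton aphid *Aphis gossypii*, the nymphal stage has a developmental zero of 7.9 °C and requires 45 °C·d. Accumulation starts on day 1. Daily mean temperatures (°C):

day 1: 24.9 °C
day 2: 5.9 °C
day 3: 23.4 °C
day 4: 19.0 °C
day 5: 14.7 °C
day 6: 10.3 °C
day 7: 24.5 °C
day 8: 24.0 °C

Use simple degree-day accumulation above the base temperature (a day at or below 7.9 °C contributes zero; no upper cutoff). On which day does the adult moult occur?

day 5

Daily DD above 7.9 °C: 17.0, 0.0, 15.5, 11.1, 6.8, 2.4, 16.6, 16.1.
Cumulative: 17.0, 17.0, 32.5, 43.6, 50.4, 52.8, 69.4, 85.5.
The total first reaches 45 DD on day 5.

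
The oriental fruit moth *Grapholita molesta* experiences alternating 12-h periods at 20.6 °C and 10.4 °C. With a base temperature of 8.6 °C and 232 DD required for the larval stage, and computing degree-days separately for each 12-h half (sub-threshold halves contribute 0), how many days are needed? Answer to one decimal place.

33.6 days

Day half: max(0, 20.6 − 8.6) × 0.5 = 12.0 × 0.5 = 6.00 DD.
Night half: max(0, 10.4 − 8.6) × 0.5 = 1.8 × 0.5 = 0.90 DD.
Per 24 h: 6.90 DD/day.
Duration = 232 / 6.90 = 33.623 ≈ 33.6 days.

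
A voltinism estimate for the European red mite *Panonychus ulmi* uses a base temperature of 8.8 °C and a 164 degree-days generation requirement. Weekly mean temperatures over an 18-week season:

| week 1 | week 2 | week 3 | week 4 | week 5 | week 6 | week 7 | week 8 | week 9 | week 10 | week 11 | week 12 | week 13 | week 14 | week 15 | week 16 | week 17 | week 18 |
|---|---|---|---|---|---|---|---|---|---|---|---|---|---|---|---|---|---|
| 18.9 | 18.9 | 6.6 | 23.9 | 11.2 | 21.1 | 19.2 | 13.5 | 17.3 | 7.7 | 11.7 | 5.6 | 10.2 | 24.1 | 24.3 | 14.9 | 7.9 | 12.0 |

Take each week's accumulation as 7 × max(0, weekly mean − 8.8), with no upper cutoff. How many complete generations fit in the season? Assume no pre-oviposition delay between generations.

Weekly DD (7 × max(0, T̄ − 8.8)): 70.7, 70.7, 0.0, 105.7, 16.8, 86.1, 72.8, 32.9, 59.5, 0.0, 20.3, 0.0, 9.8, 107.1, 108.5, 42.7, 0.0, 22.4.
Season total = 826.0 DD.
Complete generations = ⌊826.0 / 164⌋ = 5.

5 generations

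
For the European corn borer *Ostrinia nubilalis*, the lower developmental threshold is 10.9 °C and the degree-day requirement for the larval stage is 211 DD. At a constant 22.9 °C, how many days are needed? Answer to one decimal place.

17.6 days

Daily accumulation = 22.9 − 10.9 = 12.0 DD/day.
Duration = 211 / 12.0 = 17.583 ≈ 17.6 days.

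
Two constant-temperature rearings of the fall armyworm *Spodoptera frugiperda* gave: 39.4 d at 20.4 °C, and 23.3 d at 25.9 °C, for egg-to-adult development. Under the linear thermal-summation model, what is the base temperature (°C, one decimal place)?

Under the model K = D·(T − T_b), so D₁·(T₁ − T_b) = D₂·(T₂ − T_b).
39.4·(20.4 − T_b) = 23.3·(25.9 − T_b)
T_b = (39.4·20.4 − 23.3·25.9) / (39.4 − 23.3) = 200.29 / 16.1 = 12.440 °C ≈ 12.4 °C.

12.4 °C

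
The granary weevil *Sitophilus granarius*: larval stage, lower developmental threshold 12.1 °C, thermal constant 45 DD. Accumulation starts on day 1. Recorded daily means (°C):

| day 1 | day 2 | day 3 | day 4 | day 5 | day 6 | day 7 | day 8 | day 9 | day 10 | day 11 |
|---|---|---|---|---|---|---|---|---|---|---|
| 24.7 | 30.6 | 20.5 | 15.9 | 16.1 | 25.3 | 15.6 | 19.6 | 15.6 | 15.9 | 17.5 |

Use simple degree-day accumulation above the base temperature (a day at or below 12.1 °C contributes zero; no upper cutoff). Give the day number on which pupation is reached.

Daily DD above 12.1 °C: 12.6, 18.5, 8.4, 3.8, 4.0, 13.2, 3.5, 7.5, 3.5, 3.8, 5.4.
Cumulative: 12.6, 31.1, 39.5, 43.3, 47.3, 60.5, 64.0, 71.5, 75.0, 78.8, 84.2.
The total first reaches 45 DD on day 5.

day 5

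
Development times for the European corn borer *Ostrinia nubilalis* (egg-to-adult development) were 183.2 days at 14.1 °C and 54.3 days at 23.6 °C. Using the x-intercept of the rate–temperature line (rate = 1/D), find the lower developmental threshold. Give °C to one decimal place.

Linear rate model ⇒ the product D·(T − T_b) is constant across temperatures.
183.2·(14.1 − T_b) = 54.3·(23.6 − T_b)
T_b = (183.2·14.1 − 54.3·23.6) / (183.2 − 54.3) = 1301.64 / 128.9 = 10.098 °C ≈ 10.1 °C.

10.1 °C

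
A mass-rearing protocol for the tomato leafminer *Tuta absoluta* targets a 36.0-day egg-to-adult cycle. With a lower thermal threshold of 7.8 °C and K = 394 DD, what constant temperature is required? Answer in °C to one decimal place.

Required daily accumulation = 394 / 36.0 = 10.944 DD/day.
T = T_base + 10.944 = 7.8 + 10.944 = 18.744 ≈ 18.7 °C.

18.7 °C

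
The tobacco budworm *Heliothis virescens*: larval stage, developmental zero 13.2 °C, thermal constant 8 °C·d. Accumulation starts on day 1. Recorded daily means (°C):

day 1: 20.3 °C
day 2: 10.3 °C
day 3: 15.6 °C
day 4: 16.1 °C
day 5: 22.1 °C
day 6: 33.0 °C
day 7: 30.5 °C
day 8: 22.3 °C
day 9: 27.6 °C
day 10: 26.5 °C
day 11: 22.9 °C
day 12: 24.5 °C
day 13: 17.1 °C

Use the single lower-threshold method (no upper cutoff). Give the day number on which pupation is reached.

day 3

Daily DD above 13.2 °C: 7.1, 0.0, 2.4, 2.9, 8.9, 19.8, 17.3, 9.1, 14.4, 13.3, 9.7, 11.3, 3.9.
Cumulative: 7.1, 7.1, 9.5, 12.4, 21.3, 41.1, 58.4, 67.5, 81.9, 95.2, 104.9, 116.2, 120.1.
The total first reaches 8 DD on day 3.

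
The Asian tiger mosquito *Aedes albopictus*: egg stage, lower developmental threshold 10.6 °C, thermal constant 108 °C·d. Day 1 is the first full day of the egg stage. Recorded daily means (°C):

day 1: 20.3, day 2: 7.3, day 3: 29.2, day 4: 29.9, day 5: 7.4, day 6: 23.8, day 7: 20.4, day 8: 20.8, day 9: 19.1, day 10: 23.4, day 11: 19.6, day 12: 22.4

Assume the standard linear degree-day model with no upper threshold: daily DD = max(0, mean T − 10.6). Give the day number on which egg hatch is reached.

Daily DD above 10.6 °C: 9.7, 0.0, 18.6, 19.3, 0.0, 13.2, 9.8, 10.2, 8.5, 12.8, 9.0, 11.8.
Cumulative: 9.7, 9.7, 28.3, 47.6, 47.6, 60.8, 70.6, 80.8, 89.3, 102.1, 111.1, 122.9.
The total first reaches 108 DD on day 11.

day 11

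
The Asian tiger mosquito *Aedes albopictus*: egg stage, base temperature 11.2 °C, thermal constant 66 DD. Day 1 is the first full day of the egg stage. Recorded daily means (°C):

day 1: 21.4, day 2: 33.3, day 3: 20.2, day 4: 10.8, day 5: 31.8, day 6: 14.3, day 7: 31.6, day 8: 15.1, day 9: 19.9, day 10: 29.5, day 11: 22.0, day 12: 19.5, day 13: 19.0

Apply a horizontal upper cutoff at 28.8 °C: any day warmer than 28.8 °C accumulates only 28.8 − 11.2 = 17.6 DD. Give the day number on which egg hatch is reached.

Daily DD above 11.2 °C (capped at 17.6): 10.2, 17.6, 9.0, 0.0, 17.6, 3.1, 17.6, 3.9, 8.7, 17.6, 10.8, 8.3, 7.8.
Cumulative: 10.2, 27.8, 36.8, 36.8, 54.4, 57.5, 75.1, 79.0, 87.7, 105.3, 116.1, 124.4, 132.2.
The total first reaches 66 DD on day 7.

day 7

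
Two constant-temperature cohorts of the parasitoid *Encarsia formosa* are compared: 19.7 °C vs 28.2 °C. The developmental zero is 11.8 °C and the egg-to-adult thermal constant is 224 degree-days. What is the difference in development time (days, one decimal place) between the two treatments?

14.7 days

At 19.7 °C: 224 / (19.7 − 11.8) = 224 / 7.9 = 28.354 d.
At 28.2 °C: 224 / (28.2 − 11.8) = 224 / 16.4 = 13.659 d.
Difference = |28.354 − 13.659| = 14.696 ≈ 14.7 days.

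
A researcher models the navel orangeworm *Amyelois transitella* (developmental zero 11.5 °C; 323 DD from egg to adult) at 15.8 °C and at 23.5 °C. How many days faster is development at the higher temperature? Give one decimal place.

At 15.8 °C: 323 / (15.8 − 11.5) = 323 / 4.3 = 75.116 d.
At 23.5 °C: 323 / (23.5 − 11.5) = 323 / 12.0 = 26.917 d.
Difference = |75.116 − 26.917| = 48.200 ≈ 48.2 days.

48.2 days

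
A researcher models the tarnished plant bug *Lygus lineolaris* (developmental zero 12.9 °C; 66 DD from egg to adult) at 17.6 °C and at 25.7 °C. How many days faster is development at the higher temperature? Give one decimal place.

8.9 days

At 17.6 °C: 66 / (17.6 − 12.9) = 66 / 4.7 = 14.043 d.
At 25.7 °C: 66 / (25.7 − 12.9) = 66 / 12.8 = 5.156 d.
Difference = |14.043 − 5.156| = 8.886 ≈ 8.9 days.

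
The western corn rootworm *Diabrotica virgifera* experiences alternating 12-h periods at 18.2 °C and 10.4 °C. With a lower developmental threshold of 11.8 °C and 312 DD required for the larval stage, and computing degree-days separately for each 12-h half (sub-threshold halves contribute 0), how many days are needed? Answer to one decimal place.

97.5 days

Day half: max(0, 18.2 − 11.8) × 0.5 = 6.4 × 0.5 = 3.20 DD.
Night half: max(0, 10.4 − 11.8) × 0.5 = 0.0 × 0.5 = 0.00 DD.
Per 24 h: 3.20 DD/day.
Duration = 312 / 3.20 = 97.500 ≈ 97.5 days.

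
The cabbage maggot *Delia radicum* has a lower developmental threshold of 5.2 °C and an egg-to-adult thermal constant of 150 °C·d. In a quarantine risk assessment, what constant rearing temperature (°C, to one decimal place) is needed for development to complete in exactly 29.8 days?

Required daily accumulation = 150 / 29.8 = 5.034 DD/day.
T = T_base + 5.034 = 5.2 + 5.034 = 10.234 ≈ 10.2 °C.

10.2 °C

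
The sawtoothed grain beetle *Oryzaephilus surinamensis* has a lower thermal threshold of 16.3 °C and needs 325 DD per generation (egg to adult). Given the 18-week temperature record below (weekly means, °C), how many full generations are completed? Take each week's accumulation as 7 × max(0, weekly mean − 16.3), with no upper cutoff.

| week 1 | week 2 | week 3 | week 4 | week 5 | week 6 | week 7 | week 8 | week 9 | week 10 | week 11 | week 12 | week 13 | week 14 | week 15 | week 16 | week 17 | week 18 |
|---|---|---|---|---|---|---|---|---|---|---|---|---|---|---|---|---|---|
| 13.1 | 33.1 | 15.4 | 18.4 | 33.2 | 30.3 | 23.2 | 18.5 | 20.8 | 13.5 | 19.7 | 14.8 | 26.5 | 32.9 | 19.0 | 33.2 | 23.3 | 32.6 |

Weekly DD (7 × max(0, T̄ − 16.3)): 0.0, 117.6, 0.0, 14.7, 118.3, 98.0, 48.3, 15.4, 31.5, 0.0, 23.8, 0.0, 71.4, 116.2, 18.9, 118.3, 49.0, 114.1.
Season total = 955.5 DD.
Complete generations = ⌊955.5 / 325⌋ = 2.

2 generations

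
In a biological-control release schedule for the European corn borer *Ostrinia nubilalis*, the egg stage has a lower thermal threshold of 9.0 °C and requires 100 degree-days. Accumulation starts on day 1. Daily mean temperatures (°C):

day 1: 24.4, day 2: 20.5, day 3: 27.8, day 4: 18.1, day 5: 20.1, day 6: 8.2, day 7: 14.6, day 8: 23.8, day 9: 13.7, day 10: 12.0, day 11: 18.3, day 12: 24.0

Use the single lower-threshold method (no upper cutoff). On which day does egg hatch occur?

Daily DD above 9.0 °C: 15.4, 11.5, 18.8, 9.1, 11.1, 0.0, 5.6, 14.8, 4.7, 3.0, 9.3, 15.0.
Cumulative: 15.4, 26.9, 45.7, 54.8, 65.9, 65.9, 71.5, 86.3, 91.0, 94.0, 103.3, 118.3.
The total first reaches 100 DD on day 11.

day 11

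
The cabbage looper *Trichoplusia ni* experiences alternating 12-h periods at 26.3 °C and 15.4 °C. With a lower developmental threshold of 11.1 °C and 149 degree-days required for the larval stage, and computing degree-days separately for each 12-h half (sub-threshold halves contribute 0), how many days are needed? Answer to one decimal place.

Day half: max(0, 26.3 − 11.1) × 0.5 = 15.2 × 0.5 = 7.60 DD.
Night half: max(0, 15.4 − 11.1) × 0.5 = 4.3 × 0.5 = 2.15 DD.
Per 24 h: 9.75 DD/day.
Duration = 149 / 9.75 = 15.282 ≈ 15.3 days.

15.3 days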